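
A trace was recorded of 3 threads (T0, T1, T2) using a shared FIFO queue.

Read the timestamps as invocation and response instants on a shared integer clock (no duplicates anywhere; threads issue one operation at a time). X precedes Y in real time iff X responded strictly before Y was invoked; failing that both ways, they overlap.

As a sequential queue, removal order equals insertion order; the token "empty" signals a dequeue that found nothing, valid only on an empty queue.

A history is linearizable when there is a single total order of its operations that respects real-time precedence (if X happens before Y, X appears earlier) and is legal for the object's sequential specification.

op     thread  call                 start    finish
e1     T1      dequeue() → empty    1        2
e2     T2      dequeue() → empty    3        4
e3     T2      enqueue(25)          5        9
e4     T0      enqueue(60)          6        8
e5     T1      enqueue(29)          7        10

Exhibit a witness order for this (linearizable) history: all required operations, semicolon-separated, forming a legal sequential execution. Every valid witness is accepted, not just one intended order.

e1; e2; e3; e4; e5

1. e1 dequeue() → empty, leaving queue <>
2. e2 dequeue() → empty, leaving queue <>
3. e3 enqueue(25), leaving queue <25>
4. e4 enqueue(60), leaving queue <25,60>
5. e5 enqueue(29), leaving queue <25,60,29>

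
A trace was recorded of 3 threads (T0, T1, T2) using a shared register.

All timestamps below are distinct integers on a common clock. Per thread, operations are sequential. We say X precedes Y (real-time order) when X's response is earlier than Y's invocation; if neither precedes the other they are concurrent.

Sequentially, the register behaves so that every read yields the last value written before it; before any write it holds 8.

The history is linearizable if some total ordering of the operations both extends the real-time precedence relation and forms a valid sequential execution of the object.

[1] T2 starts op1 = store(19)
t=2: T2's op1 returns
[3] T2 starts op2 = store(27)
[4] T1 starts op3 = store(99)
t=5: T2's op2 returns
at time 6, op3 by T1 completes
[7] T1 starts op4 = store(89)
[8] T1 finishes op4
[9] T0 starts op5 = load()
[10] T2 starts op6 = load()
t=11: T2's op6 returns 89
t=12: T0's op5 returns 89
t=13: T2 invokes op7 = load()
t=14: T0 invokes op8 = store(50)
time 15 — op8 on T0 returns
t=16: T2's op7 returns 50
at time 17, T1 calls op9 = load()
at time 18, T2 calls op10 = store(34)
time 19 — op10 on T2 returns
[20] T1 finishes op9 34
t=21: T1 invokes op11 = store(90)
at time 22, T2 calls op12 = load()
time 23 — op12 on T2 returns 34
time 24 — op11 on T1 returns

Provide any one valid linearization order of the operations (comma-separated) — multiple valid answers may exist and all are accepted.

after step 1 (op1 store(19)): value 19
after step 2 (op2 store(27)): value 27
after step 3 (op3 store(99)): value 99
after step 4 (op4 store(89)): value 89
after step 5 (op5 load() → 89): value 89
after step 6 (op6 load() → 89): value 89
after step 7 (op8 store(50)): value 50
after step 8 (op7 load() → 50): value 50
after step 9 (op10 store(34)): value 34
after step 10 (op9 load() → 34): value 34
after step 11 (op12 load() → 34): value 34
after step 12 (op11 store(90)): value 90

op1, op2, op3, op4, op5, op6, op8, op7, op10, op9, op12, op11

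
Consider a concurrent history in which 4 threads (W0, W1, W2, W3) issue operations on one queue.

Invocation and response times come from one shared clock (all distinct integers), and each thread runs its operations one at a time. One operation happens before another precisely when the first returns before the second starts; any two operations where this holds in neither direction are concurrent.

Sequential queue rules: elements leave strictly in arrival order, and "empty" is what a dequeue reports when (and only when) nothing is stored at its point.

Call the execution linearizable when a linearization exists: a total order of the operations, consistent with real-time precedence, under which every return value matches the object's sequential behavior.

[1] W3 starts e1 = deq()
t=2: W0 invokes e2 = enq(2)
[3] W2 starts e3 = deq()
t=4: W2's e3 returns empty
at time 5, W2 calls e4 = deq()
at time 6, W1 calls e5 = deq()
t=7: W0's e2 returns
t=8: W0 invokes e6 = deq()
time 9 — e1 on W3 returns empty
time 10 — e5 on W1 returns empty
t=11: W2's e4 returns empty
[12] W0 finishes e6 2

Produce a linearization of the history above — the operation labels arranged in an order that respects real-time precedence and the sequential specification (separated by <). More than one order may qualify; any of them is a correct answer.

step 1: e1 deq() → empty — queue <>
step 2: e3 deq() → empty — queue <>
step 3: e2 enq(2) — queue <2>
step 4: e6 deq() → 2 — queue <>
step 5: e4 deq() → empty — queue <>
step 6: e5 deq() → empty — queue <>

e1 < e3 < e2 < e6 < e4 < e5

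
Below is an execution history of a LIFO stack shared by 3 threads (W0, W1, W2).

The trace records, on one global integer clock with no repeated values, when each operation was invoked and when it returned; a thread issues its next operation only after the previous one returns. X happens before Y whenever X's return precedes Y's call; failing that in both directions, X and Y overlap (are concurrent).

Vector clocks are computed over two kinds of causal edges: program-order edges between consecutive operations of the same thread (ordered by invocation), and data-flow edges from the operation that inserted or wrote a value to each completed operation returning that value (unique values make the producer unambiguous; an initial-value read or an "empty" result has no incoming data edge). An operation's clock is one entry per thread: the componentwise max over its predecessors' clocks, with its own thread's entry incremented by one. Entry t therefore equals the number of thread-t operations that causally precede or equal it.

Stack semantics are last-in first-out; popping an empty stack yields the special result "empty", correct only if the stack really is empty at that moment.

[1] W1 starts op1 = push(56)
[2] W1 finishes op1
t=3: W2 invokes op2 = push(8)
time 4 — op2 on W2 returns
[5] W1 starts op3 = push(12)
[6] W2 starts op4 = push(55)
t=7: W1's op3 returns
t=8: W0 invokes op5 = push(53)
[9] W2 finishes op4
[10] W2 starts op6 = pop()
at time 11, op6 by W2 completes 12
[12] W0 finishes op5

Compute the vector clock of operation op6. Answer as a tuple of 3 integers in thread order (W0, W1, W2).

(0, 2, 3)

op2, invoked 3, has no incoming edges; only W2's bump applies → (0, 0, 1)
op1, invoked 1, has no incoming edges; only W1's bump applies → (0, 1, 0)
op5, invoked 8, has no incoming edges; only W0's bump applies → (1, 0, 0)
VC(op4, invoked at 6): max of VC(op2)=(0, 0, 1), then +1 on thread W2 → (0, 0, 2)
VC(op3, invoked at 5): max of VC(op1)=(0, 1, 0), then +1 on thread W1 → (0, 2, 0)
VC(op6, invoked at 10): max of VC(op3)=(0, 2, 0), VC(op4)=(0, 0, 2), then +1 on thread W2 → (0, 2, 3)
target: VC(op6) = (0, 2, 3)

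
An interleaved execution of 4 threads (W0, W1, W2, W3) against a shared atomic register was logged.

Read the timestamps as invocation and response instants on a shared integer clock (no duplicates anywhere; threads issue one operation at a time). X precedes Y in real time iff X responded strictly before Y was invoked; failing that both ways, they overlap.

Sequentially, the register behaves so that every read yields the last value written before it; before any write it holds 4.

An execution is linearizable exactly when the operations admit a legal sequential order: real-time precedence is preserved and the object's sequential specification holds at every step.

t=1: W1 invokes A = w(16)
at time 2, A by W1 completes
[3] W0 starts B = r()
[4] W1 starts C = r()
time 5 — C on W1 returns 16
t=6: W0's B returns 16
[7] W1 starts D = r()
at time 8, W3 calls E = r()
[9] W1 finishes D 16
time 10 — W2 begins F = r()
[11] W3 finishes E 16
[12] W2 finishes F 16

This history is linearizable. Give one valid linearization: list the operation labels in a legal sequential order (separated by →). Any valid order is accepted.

A → B → C → D → E → F

1. A w(16), leaving value 16
2. B r() → 16, leaving value 16
3. C r() → 16, leaving value 16
4. D r() → 16, leaving value 16
5. E r() → 16, leaving value 16
6. F r() → 16, leaving value 16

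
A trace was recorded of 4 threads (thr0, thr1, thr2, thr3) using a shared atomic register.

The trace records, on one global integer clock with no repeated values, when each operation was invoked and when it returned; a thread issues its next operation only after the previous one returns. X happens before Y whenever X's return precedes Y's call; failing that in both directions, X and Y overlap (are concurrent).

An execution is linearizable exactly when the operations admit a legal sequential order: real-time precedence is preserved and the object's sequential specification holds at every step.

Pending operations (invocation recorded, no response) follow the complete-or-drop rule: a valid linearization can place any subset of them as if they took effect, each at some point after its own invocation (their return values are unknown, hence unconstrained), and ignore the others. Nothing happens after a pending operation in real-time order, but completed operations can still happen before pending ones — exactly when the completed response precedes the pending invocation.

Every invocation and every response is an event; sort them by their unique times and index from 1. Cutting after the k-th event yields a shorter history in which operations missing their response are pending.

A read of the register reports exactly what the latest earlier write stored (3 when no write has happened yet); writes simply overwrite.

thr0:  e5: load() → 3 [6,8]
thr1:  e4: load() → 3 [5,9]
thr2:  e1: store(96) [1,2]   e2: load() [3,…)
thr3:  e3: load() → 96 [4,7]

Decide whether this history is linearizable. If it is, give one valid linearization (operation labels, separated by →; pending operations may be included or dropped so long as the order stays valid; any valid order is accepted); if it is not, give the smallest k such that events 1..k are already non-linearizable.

prefix check: 1..7 passes, 1..8 fails once e5's time-8 response joins
checked exhaustively: 2 real-time-consistent orders of 3 completed operations, zero legal atomic register replays
include/drop combinations of the 2 pending operations (e2, e4) were all tried; none helps
sample order e1, e3, e5 (pending dropped) stalls at step 3 — e5 load() → 3 has no legal effect
sample order e1, e5, e3 (pending dropped) stalls at step 2 — e5 load() → 3 has no legal effect

not linearizable — minimal violating prefix: 8 events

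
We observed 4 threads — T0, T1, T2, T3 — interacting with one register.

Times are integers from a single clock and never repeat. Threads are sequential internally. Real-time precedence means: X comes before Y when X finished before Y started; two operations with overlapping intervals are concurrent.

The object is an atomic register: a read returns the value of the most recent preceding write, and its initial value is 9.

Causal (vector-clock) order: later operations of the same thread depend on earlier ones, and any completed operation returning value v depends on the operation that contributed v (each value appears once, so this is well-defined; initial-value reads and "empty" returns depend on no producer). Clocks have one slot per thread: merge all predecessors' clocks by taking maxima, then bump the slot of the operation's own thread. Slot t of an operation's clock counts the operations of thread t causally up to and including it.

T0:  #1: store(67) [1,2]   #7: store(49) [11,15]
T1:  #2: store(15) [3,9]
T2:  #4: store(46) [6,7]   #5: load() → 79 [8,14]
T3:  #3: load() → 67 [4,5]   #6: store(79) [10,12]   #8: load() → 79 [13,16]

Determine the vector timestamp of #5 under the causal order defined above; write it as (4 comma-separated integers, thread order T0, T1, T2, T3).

root op #4, invoked 6: fresh clock plus T2's own tick → (0, 0, 1, 0)
root op #2, invoked 3: fresh clock plus T1's own tick → (0, 1, 0, 0)
root op #1, invoked 1: fresh clock plus T0's own tick → (1, 0, 0, 0)
#3, invoked 4, takes VC(#1)=(1, 0, 0, 0) under max, adds 1 for T3 → (1, 0, 0, 1)
#7, invoked 11, takes VC(#1)=(1, 0, 0, 0) under max, adds 1 for T0 → (2, 0, 0, 0)
#6, invoked 10, takes VC(#3)=(1, 0, 0, 1) under max, adds 1 for T3 → (1, 0, 0, 2)
#8, invoked 13, takes VC(#6)=(1, 0, 0, 2) under max, adds 1 for T3 → (1, 0, 0, 3)
#5, invoked 8, takes VC(#4)=(0, 0, 1, 0), VC(#6)=(1, 0, 0, 2) under max, adds 1 for T2 → (1, 0, 2, 2)
target: VC(#5) = (1, 0, 2, 2)

(1, 0, 2, 2)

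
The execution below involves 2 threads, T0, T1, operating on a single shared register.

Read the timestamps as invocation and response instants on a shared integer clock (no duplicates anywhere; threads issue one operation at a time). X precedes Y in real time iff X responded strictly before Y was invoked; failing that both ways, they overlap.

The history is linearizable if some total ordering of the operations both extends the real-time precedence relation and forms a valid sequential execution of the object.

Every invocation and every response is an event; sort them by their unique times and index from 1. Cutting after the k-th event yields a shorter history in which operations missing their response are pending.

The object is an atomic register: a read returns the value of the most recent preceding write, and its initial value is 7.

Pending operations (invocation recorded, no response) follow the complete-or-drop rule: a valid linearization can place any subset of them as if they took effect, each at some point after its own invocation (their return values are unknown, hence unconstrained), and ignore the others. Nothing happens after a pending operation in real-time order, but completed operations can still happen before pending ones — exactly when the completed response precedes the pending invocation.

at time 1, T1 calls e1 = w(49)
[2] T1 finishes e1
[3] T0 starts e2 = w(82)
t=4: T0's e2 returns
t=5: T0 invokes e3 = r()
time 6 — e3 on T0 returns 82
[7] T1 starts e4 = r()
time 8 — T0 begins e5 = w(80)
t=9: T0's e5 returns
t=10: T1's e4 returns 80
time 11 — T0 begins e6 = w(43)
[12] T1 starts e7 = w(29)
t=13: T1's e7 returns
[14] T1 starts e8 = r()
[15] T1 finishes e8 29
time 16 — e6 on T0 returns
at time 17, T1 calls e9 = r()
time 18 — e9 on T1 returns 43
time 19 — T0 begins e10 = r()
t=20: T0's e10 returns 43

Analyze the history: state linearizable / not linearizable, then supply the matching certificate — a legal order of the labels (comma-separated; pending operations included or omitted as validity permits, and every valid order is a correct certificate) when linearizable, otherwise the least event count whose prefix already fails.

linearizable — witness: e1, e2, e3, e5, e4, e7, e8, e6, e9, e10

step 1: e1 w(49) — value 49
step 2: e2 w(82) — value 82
step 3: e3 r() → 82 — value 82
step 4: e5 w(80) — value 80
step 5: e4 r() → 80 — value 80
step 6: e7 w(29) — value 29
step 7: e8 r() → 29 — value 29
step 8: e6 w(43) — value 43
step 9: e9 r() → 43 — value 43
step 10: e10 r() → 43 — value 43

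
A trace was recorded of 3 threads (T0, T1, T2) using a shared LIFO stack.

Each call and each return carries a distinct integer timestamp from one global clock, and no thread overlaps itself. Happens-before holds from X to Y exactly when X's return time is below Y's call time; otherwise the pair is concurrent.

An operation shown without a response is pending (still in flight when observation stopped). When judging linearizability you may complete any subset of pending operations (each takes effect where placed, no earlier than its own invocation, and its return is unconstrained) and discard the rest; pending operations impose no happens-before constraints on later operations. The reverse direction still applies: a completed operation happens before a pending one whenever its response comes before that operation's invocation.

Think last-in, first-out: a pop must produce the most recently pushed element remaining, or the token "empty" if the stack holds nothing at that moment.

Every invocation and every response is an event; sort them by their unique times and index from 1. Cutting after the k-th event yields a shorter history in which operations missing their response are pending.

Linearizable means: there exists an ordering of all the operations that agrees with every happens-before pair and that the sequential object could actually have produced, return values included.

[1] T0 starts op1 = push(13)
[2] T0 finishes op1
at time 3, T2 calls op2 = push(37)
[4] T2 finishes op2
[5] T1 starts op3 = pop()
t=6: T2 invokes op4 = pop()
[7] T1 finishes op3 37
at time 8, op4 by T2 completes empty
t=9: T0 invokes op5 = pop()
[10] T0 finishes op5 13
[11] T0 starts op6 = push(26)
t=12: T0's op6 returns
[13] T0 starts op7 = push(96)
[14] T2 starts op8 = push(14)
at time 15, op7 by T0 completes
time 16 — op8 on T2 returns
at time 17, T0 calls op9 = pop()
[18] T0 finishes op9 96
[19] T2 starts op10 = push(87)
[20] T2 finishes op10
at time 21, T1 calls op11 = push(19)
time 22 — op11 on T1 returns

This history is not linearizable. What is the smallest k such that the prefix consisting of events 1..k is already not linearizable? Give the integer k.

one valid order for events 1..7 is op1, op2, op3:
step 1: op1 push(13) — stack <13>
step 2: op2 push(37) — stack <13,37>
step 3: op3 pop() → 37 — stack <13>
include event 8 — op4 responding at 8 — and every candidate order breaks
sample order op1, op2, op3, op4 stalls at step 4 — op4 pop() → empty has no legal effect
sample order op1, op2, op4, op3 stalls at step 3 — op4 pop() → empty has no legal effect

8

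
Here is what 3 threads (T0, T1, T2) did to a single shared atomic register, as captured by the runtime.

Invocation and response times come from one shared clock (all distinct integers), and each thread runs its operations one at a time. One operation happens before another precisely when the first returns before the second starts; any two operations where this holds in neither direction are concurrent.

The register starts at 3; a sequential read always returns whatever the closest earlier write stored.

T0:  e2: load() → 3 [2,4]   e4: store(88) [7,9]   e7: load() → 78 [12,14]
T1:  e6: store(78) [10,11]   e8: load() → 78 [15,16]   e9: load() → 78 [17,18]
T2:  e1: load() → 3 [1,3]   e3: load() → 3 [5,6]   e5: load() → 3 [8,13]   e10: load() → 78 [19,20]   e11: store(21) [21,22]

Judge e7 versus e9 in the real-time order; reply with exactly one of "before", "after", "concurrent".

before

e7 spans [12,14], e9 spans [17,18]
resp(e7)=14 < inv(e9)=17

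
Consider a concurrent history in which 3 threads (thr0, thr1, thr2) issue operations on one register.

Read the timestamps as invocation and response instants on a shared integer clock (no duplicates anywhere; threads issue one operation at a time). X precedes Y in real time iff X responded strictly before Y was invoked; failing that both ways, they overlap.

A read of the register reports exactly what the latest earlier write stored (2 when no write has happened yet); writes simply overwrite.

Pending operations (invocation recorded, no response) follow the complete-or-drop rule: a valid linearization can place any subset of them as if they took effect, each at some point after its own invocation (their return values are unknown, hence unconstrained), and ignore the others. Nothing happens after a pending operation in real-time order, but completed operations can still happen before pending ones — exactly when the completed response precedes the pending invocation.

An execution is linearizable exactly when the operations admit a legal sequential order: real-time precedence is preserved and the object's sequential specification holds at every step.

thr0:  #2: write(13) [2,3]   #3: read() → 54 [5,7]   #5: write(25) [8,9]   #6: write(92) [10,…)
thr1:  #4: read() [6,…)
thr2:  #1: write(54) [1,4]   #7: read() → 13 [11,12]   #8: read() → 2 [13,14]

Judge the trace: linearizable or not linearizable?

through event 11 a valid linearization exists; event 12 (#7 responding at time 12) ends that
2 orders of the 5 completed register ops respect real time; none is legal
no escape via the 2 pending operations (#4, #6): every completion choice fails
one such order, #1, #2, #3, #5, #7 (pending dropped), breaks at step 3 where #3 read() → 54 is illegal
one such order, #2, #1, #3, #5, #7 (pending dropped), breaks at step 5 where #7 read() → 13 is illegal

not linearizable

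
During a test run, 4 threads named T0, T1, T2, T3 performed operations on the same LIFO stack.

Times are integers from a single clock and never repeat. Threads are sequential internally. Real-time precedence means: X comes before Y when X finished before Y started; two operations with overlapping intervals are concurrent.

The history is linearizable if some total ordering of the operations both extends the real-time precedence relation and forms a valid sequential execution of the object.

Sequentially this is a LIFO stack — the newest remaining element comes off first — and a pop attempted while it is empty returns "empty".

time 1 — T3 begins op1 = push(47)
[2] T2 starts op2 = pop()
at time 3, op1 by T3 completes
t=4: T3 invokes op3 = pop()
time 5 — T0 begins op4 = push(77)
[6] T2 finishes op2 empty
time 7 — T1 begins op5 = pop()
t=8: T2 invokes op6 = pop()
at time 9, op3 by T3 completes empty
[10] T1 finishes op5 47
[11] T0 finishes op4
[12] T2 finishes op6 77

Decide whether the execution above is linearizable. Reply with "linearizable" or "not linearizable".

witness order: op2, op1, op4, op6, op5, op3
after step 1 (op2 pop() → empty): stack <>
after step 2 (op1 push(47)): stack <47>
after step 3 (op4 push(77)): stack <47,77>
after step 4 (op6 pop() → 77): stack <47>
after step 5 (op5 pop() → 47): stack <>
after step 6 (op3 pop() → empty): stack <>

linearizable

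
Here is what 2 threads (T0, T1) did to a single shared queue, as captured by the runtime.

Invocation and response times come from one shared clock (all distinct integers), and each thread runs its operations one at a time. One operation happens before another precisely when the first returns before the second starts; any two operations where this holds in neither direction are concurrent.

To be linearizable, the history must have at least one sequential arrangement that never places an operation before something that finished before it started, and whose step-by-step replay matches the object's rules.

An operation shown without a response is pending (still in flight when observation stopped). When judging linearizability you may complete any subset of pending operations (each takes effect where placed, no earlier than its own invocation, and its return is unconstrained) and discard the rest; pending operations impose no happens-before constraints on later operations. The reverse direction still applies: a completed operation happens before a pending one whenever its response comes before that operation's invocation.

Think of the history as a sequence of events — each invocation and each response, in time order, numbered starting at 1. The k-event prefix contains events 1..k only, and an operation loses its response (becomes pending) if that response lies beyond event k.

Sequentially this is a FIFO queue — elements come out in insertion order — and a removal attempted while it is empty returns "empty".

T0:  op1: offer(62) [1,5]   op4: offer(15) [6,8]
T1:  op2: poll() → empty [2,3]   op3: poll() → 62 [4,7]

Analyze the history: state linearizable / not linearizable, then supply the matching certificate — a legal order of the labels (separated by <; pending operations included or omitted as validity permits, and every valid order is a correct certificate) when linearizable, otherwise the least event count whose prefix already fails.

linearizable — witness: op2 < op1 < op3 < op4

after step 1 (op2 poll() → empty): queue <>
after step 2 (op1 offer(62)): queue <62>
after step 3 (op3 poll() → 62): queue <>
after step 4 (op4 offer(15)): queue <15>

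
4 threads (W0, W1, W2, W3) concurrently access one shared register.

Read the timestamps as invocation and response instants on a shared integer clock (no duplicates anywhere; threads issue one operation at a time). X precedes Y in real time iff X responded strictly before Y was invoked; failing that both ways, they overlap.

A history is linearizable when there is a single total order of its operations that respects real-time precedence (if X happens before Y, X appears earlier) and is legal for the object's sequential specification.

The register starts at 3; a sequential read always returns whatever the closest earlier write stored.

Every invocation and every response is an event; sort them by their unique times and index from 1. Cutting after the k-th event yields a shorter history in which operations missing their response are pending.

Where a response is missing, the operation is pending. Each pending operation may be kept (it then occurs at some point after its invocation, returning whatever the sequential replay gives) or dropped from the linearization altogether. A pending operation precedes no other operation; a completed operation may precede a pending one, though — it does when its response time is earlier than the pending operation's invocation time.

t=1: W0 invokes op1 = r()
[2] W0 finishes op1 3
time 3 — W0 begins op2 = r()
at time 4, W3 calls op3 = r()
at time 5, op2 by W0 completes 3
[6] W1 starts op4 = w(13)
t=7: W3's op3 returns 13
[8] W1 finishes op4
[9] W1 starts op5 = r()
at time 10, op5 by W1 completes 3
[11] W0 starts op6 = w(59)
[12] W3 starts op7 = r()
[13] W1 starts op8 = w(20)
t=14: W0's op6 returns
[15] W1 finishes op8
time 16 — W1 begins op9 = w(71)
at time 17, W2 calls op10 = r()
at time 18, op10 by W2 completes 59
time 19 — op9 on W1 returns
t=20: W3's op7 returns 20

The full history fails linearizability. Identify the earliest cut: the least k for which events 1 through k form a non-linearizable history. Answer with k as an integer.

10

events 1..9 are linearizable; a witness order is op1, op2, op4, op3:
step 1: op1 r() → 3 — value 3
step 2: op2 r() → 3 — value 3
step 3: op4 w(13) — value 13
step 4: op3 r() → 13 — value 13
with event 10 included (op5 responding at time 10), all real-time-consistent orders fail
e.g. op1, op2, op3, op4, op5: illegal at step 3, since op3 r() → 13 cannot apply there
e.g. op1, op2, op4, op3, op5: illegal at step 5, since op5 r() → 3 cannot apply there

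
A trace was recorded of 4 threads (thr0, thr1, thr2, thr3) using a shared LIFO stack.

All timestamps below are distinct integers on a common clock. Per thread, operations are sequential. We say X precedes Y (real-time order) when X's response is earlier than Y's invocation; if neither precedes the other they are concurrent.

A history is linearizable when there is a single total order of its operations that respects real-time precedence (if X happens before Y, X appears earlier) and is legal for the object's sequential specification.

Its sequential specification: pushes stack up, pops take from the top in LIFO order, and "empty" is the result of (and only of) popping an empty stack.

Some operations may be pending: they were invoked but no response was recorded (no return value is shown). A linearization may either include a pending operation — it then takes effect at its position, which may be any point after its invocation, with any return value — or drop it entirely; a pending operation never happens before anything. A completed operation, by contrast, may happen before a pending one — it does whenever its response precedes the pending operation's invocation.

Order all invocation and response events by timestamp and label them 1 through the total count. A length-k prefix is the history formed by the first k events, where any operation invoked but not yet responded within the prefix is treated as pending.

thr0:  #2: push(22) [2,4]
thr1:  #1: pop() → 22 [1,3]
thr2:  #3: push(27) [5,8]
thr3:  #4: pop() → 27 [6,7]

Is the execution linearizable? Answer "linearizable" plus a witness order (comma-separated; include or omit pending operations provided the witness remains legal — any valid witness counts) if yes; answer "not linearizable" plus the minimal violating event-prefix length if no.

1. #2 push(22), leaving stack <22>
2. #1 pop() → 22, leaving stack <>
3. #3 push(27), leaving stack <27>
4. #4 pop() → 27, leaving stack <>

linearizable — witness: #2, #1, #3, #4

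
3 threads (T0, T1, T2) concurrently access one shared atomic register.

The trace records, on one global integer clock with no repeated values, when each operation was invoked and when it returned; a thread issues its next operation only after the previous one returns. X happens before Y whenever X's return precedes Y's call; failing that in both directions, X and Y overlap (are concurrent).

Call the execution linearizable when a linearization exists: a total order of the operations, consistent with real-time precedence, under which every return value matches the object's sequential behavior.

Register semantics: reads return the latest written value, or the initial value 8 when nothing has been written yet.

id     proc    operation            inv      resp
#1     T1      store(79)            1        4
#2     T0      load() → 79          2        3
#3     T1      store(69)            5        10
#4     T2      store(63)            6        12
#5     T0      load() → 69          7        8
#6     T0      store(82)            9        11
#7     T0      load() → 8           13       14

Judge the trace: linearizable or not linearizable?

not linearizable

through event 13 a valid linearization exists; event 14 (#7 responding at time 14) ends that
7 completed operations, 24 real-time-consistent orders — every atomic register replay fails
take #1, #2, #3, #4, #5, #6, #7: step 5 already fails, because #5 load() → 69 cannot occur there
take #1, #2, #3, #5, #4, #6, #7: step 7 already fails, because #7 load() → 8 cannot occur there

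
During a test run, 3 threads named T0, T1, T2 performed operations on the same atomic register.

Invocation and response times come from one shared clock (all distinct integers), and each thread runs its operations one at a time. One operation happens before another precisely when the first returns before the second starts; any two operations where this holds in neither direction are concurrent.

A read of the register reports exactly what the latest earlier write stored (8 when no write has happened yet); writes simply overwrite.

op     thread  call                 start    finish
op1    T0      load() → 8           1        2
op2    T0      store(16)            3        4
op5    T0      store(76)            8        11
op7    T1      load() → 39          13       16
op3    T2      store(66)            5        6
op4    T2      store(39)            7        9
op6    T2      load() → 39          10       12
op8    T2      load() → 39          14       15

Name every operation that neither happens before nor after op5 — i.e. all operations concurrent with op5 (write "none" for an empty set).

op4, op6

op5 runs from 8 to 11; window-overlapping ops are concurrent
op1 [1,2]: before
op2 [3,4]: before
op3 [5,6]: before
op4 [7,9]: concurrent
op6 [10,12]: concurrent
op7 [13,16]: after
op8 [14,15]: after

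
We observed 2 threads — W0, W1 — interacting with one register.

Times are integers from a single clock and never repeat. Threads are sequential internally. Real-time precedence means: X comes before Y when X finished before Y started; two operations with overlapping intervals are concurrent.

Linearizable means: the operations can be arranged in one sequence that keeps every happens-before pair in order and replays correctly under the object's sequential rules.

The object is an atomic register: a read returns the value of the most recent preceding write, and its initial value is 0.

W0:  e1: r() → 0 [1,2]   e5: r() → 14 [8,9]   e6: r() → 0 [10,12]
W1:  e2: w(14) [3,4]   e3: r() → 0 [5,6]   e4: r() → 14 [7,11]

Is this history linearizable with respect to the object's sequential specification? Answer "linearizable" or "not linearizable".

not linearizable

through event 5 a valid linearization exists; event 6 (e3 responding at time 6) ends that
one real-time candidate order over the 3 completed operations — the register replay rejects it
take e1, e2, e3: step 3 already fails, because e3 r() → 0 cannot occur there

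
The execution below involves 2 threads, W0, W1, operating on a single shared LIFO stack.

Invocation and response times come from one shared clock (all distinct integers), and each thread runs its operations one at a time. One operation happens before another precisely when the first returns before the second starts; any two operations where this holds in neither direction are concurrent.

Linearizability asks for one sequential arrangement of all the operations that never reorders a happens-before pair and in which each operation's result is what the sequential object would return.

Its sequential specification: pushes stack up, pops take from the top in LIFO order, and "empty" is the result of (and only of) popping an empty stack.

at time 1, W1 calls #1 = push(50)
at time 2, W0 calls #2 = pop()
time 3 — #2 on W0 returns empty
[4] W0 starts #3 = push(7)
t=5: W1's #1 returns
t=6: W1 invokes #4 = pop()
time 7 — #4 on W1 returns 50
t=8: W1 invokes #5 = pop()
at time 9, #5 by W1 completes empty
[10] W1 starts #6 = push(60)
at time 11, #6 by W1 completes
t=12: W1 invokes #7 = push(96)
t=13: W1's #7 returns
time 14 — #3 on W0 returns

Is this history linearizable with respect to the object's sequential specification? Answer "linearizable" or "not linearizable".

one valid linearization: #2, #1, #4, #5, #3, #6, #7
after step 1 (#2 pop() → empty): stack <>
after step 2 (#1 push(50)): stack <50>
after step 3 (#4 pop() → 50): stack <>
after step 4 (#5 pop() → empty): stack <>
after step 5 (#3 push(7)): stack <7>
after step 6 (#6 push(60)): stack <7,60>
after step 7 (#7 push(96)): stack <7,60,96>

linearizable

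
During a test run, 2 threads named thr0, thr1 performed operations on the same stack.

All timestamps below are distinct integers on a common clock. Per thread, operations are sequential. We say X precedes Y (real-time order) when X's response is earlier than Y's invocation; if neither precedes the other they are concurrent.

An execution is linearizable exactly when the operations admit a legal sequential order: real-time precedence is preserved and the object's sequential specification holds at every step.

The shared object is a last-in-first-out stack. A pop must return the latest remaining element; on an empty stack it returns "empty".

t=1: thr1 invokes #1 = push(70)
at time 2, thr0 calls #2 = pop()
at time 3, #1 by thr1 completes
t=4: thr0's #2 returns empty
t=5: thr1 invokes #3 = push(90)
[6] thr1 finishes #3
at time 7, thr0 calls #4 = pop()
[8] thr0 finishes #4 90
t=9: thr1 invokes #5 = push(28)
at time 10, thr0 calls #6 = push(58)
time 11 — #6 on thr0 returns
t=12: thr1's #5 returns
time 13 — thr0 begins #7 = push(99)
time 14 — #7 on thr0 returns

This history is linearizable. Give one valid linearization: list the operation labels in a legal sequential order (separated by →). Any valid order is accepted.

#2 → #1 → #3 → #4 → #5 → #6 → #7

step 1: #2 pop() → empty — stack <>
step 2: #1 push(70) — stack <70>
step 3: #3 push(90) — stack <70,90>
step 4: #4 pop() → 90 — stack <70>
step 5: #5 push(28) — stack <70,28>
step 6: #6 push(58) — stack <70,28,58>
step 7: #7 push(99) — stack <70,28,58,99>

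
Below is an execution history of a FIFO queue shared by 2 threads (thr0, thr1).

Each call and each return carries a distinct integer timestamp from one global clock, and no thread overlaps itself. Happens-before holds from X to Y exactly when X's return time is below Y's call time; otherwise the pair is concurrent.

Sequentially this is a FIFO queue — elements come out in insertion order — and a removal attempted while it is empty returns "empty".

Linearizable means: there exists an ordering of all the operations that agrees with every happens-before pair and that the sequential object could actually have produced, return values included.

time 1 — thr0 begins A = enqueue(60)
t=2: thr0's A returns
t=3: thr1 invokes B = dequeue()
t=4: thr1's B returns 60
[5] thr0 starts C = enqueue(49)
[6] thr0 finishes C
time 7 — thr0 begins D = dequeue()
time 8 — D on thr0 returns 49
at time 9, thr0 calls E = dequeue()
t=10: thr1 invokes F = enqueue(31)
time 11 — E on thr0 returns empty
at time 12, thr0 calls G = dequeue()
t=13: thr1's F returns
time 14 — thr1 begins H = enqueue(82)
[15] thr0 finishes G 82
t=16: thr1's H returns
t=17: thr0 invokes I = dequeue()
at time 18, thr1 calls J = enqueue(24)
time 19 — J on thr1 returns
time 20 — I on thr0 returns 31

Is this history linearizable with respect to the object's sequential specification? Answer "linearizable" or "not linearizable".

cut after 14 events: linearizable; cut after 15 events (G responds, time 15): not linearizable
real-time-consistent orders of the 7 completed operations: 3 — all fail the FIFO queue replay
completion choices over the 1 pending operation (H) were checked; none helps
for example A, B, C, D, E, F, G (pending dropped) fails at step 7: G dequeue() → 82 is not legal there
for example A, B, C, D, E, G, F (pending dropped) fails at step 6: G dequeue() → 82 is not legal there

not linearizable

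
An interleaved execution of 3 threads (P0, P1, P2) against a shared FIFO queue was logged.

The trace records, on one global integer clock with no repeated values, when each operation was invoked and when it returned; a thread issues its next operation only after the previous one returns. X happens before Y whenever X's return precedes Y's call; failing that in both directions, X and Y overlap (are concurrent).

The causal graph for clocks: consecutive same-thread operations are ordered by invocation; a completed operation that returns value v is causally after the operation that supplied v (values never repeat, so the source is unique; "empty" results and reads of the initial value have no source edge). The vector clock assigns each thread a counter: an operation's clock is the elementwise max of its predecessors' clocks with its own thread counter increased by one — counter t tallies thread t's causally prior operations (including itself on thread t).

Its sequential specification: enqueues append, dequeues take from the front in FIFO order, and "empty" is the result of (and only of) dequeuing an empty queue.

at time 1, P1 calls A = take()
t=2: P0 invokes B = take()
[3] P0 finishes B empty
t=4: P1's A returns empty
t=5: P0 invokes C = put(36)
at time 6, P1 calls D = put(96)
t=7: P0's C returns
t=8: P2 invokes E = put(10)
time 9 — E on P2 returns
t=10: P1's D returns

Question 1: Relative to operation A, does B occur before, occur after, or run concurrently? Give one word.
Answer: concurrent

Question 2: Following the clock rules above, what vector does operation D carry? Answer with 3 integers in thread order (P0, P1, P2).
Answer: (0, 2, 0)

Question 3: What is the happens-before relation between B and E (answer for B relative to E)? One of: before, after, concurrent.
Answer: before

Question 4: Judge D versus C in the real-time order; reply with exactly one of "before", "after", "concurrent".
Answer: concurrent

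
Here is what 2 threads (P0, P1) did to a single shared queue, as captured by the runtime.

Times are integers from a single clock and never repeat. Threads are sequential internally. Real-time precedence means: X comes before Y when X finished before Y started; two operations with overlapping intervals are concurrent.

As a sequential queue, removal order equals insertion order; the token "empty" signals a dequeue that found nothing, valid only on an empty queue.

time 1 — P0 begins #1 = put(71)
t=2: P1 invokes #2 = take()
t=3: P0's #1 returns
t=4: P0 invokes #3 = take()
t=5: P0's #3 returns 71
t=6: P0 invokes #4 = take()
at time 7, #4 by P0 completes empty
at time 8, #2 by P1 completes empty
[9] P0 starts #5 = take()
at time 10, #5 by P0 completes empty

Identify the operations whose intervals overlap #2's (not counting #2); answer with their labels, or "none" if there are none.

#1, #3, #4

overlap test against #2 [2,8]: concurrent iff the interval meets 2..8
#1 [1,3]: concurrent
#3 [4,5]: concurrent
#4 [6,7]: concurrent
#5 [9,10]: after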